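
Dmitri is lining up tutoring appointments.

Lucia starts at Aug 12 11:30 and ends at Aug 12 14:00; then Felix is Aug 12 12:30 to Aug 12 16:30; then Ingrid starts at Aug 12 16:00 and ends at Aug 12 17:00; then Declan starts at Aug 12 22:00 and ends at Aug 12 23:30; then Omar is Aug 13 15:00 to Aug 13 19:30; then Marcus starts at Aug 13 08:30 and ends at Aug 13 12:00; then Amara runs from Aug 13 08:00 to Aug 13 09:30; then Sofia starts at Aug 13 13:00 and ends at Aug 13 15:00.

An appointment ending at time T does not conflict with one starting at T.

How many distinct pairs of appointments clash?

Sorted by start: Lucia, Felix, Ingrid, Declan, Amara, Marcus, Sofia, Omar.
Felix starts before Lucia ends → Lucia and Felix overlap.
Ingrid starts after Lucia ends, so Lucia has no further overlaps.
Ingrid starts before Felix ends → Felix and Ingrid overlap.
Declan starts after Felix ends, so Felix has no further overlaps.
Declan starts after Ingrid ends, so Ingrid has no further overlaps.
Amara starts after Declan ends, so Declan has no further overlaps.
Marcus starts before Amara ends → Amara and Marcus overlap.
Sofia starts after Amara ends, so Amara has no further overlaps.
Sofia starts after Marcus ends, so Marcus has no further overlaps.
Omar starts exactly when Sofia ends (back-to-back, no overlap).
Overlapping pairs: Amara & Marcus, Felix & Ingrid, Felix & Lucia — 3 in total.

3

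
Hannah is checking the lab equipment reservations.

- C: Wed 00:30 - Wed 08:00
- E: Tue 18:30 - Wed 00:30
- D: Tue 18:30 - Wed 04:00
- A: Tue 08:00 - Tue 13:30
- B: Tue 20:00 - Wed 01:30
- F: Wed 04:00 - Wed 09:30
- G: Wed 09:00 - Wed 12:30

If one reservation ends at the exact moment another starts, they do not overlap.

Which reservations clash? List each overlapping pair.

B & C, B & D, B & E, C & D, C & F, D & E, F & G

Sorted by start: A, D, E, B, C, F, G.
D starts after A ends — done with A.
E starts before D ends → D and E overlap.
B starts before D ends → D and B overlap.
C starts before D ends → D and C overlap.
F starts exactly when D ends (back-to-back, no overlap) — done with D.
B starts before E ends → E and B overlap.
C starts exactly when E ends (back-to-back, no overlap) — done with E.
C starts before B ends → B and C overlap.
F starts after B ends — done with B.
F starts before C ends → C and F overlap.
G starts after C ends.
G starts before F ends → F and G overlap.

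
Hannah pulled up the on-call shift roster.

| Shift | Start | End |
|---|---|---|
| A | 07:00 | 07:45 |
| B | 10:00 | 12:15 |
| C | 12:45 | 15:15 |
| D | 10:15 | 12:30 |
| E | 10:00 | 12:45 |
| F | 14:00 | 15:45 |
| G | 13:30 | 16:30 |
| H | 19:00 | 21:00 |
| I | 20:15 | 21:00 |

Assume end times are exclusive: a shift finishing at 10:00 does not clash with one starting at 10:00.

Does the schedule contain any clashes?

Yes

Sorted by start: A, B, E, D, C, G, F, H, I.
B starts after A ends; A is clear from here.
E starts before B ends → B and E overlap.
That's a conflict, so the schedule is not conflict-free.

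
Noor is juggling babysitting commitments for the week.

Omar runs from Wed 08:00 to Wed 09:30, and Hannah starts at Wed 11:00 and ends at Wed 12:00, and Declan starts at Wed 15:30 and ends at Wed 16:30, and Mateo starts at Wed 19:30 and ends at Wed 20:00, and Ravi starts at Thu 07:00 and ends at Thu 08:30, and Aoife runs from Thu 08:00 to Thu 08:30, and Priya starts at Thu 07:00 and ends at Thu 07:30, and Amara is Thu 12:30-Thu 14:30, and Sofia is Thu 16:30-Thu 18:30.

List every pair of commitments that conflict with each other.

Aoife & Ravi, Priya & Ravi

Sorted by start: Omar, Hannah, Declan, Mateo, Ravi, Priya, Aoife, Amara, Sofia.
Hannah starts after Omar ends; Omar is clear from here.
Declan starts after Hannah ends; Hannah is clear from here.
Mateo starts after Declan ends; Declan is clear from here.
Ravi starts after Mateo ends; Mateo is clear from here.
Priya starts before Ravi ends → Ravi and Priya overlap.
Aoife starts before Ravi ends → Ravi and Aoife overlap.
Amara starts after Ravi ends; Ravi is clear from here.
Aoife starts after Priya ends; Priya is clear from here.
Amara starts after Aoife ends; Aoife is clear from here.
Sofia starts after Amara ends.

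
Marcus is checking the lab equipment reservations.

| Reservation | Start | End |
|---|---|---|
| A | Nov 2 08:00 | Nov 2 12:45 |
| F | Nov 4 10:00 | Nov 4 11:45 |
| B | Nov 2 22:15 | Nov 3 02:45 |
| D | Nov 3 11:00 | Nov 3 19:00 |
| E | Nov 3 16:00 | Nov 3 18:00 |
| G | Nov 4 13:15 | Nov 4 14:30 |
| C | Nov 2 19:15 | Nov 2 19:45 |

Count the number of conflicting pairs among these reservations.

1

Two intervals overlap when each starts before the other ends.
Sorted by start: A, C, B, D, E, F, G.
C starts after A ends, so nothing later overlaps A either.
B starts after C ends, so nothing later overlaps C either.
D starts after B ends, so nothing later overlaps B either.
E starts before D ends → D and E overlap.
F starts after D ends, so nothing later overlaps D either.
F starts after E ends, so nothing later overlaps E either.
G starts after F ends.
Overlapping pairs: D & E — 1 in total.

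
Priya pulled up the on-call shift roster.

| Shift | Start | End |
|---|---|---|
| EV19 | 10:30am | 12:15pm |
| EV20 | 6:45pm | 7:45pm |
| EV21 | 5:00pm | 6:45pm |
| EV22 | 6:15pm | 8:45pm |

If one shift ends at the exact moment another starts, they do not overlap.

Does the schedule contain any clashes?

Yes

Check each pair: they overlap iff neither finishes before the other starts.
Sorted by start: EV19, EV21, EV22, EV20.
EV21 starts after EV19 ends; EV19 is clear from here.
EV22 starts before EV21 ends → EV21 and EV22 overlap.
That's a conflict, so the schedule is not conflict-free.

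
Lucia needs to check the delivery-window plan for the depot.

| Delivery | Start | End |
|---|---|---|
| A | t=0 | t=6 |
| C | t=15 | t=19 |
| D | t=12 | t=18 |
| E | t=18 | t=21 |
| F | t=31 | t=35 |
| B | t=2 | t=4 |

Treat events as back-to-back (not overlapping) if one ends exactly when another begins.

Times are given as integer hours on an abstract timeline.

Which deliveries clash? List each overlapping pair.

Sorted by start: A, B, D, C, E, F.
B starts before A ends → A and B overlap.
D starts after A ends; A is clear from here.
D starts after B ends; B is clear from here.
C starts before D ends → D and C overlap.
E starts exactly when D ends (back-to-back, no overlap); D is clear from here.
E starts before C ends → C and E overlap.
F starts after C ends.
F starts after E ends.

A & B, C & D, C & E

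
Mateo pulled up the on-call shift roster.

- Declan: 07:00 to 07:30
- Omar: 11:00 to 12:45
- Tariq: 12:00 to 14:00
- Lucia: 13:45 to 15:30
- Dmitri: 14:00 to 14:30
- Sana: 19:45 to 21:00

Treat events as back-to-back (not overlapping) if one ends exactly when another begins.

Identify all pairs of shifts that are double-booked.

Dmitri & Lucia, Lucia & Tariq, Omar & Tariq

Sorted by start: Declan, Omar, Tariq, Lucia, Dmitri, Sana.
Omar starts after Declan ends — done with Declan.
Tariq starts before Omar ends → Omar and Tariq overlap.
Lucia starts after Omar ends — done with Omar.
Lucia starts before Tariq ends → Tariq and Lucia overlap.
Dmitri starts exactly when Tariq ends (back-to-back, no overlap) — done with Tariq.
Dmitri starts before Lucia ends → Lucia and Dmitri overlap.
Sana starts after Lucia ends.
Sana starts after Dmitri ends.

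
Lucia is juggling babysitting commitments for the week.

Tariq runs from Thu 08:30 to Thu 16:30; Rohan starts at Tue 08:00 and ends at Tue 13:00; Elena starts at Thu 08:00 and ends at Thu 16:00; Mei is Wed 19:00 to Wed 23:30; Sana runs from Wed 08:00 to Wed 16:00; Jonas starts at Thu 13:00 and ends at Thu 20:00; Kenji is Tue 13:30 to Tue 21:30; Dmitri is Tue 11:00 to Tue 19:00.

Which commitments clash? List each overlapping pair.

Dmitri & Kenji, Dmitri & Rohan, Elena & Jonas, Elena & Tariq, Jonas & Tariq

Two intervals overlap when each starts before the other ends.
Sorted by start: Rohan, Dmitri, Kenji, Sana, Mei, Elena, Tariq, Jonas.
Dmitri starts before Rohan ends → Rohan and Dmitri overlap.
Kenji starts after Rohan ends — done with Rohan.
Kenji starts before Dmitri ends → Dmitri and Kenji overlap.
Sana starts after Dmitri ends — done with Dmitri.
Sana starts after Kenji ends — done with Kenji.
Mei starts after Sana ends — done with Sana.
Elena starts after Mei ends — done with Mei.
Tariq starts before Elena ends → Elena and Tariq overlap.
Jonas starts before Elena ends → Elena and Jonas overlap.
Jonas starts before Tariq ends → Tariq and Jonas overlap.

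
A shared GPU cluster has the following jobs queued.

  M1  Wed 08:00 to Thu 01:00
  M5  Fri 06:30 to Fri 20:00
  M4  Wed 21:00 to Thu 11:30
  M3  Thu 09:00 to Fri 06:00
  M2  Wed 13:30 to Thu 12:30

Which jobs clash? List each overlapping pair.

M1 & M2, M1 & M4, M2 & M3, M2 & M4, M3 & M4

Two intervals overlap when each starts before the other ends.
Sorted by start: M1, M2, M4, M3, M5.
M2 starts before M1 ends → M1 and M2 overlap.
M4 starts before M1 ends → M1 and M4 overlap.
M3 starts after M1 ends, so nothing later overlaps M1 either.
M4 starts before M2 ends → M2 and M4 overlap.
M3 starts before M2 ends → M2 and M3 overlap.
M5 starts after M2 ends.
M3 starts before M4 ends → M4 and M3 overlap.
M5 starts after M4 ends.
M5 starts after M3 ends.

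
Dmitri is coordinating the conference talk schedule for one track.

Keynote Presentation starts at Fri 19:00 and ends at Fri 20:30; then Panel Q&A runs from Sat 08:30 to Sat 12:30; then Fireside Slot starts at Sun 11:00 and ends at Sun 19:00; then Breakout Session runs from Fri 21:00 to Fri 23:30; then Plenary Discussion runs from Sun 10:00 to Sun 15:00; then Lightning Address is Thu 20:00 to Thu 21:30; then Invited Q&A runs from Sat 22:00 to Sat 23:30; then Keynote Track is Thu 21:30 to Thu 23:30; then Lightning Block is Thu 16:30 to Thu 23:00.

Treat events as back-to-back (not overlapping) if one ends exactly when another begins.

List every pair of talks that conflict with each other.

Fireside Slot & Plenary Discussion, Keynote Track & Lightning Block, Lightning Address & Lightning Block

Sorted by start: Lightning Block, Lightning Address, Keynote Track, Keynote Presentation, Breakout Session, Panel Q&A, Invited Q&A, Plenary Discussion, Fireside Slot.
Lightning Address starts before Lightning Block ends → Lightning Block and Lightning Address overlap.
Keynote Track starts before Lightning Block ends → Lightning Block and Keynote Track overlap.
Keynote Presentation starts after Lightning Block ends; Lightning Block is clear from here.
Keynote Track starts exactly when Lightning Address ends (back-to-back, no overlap); Lightning Address is clear from here.
Keynote Presentation starts after Keynote Track ends; Keynote Track is clear from here.
Breakout Session starts after Keynote Presentation ends; Keynote Presentation is clear from here.
Panel Q&A starts after Breakout Session ends; Breakout Session is clear from here.
Invited Q&A starts after Panel Q&A ends; Panel Q&A is clear from here.
Plenary Discussion starts after Invited Q&A ends; Invited Q&A is clear from here.
Fireside Slot starts before Plenary Discussion ends → Plenary Discussion and Fireside Slot overlap.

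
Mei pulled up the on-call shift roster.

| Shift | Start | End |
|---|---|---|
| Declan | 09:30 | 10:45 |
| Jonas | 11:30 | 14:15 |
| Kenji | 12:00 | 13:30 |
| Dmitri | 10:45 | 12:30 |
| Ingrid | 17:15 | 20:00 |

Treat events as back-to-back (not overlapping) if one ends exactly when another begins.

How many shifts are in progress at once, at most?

Sweep the timeline, counting +1 at each start and −1 at each end (ends before starts at a tie):
09:30 start Declan → 1
10:45 end Declan → 0
10:45 start Dmitri → 1
11:30 start Jonas → 2
12:00 start Kenji → 3
12:30 end Dmitri → 2
13:30 end Kenji → 1
14:15 end Jonas → 0
17:15 start Ingrid → 1
20:00 end Ingrid → 0
Peak is 3, at 12:00 (Dmitri, Jonas, Kenji).

3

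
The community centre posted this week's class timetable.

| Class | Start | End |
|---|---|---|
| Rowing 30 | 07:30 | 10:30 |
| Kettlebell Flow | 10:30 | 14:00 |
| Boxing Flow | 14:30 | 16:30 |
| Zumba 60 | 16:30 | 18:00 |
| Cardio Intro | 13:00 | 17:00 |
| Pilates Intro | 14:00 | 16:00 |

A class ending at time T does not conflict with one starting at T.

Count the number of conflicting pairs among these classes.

Sorted by start: Rowing 30, Kettlebell Flow, Cardio Intro, Pilates Intro, Boxing Flow, Zumba 60.
Kettlebell Flow starts exactly when Rowing 30 ends (back-to-back, no overlap), so nothing later overlaps Rowing 30 either.
Cardio Intro starts before Kettlebell Flow ends → Kettlebell Flow and Cardio Intro overlap.
Pilates Intro starts exactly when Kettlebell Flow ends (back-to-back, no overlap), so nothing later overlaps Kettlebell Flow either.
Pilates Intro starts before Cardio Intro ends → Cardio Intro and Pilates Intro overlap.
Boxing Flow starts before Cardio Intro ends → Cardio Intro and Boxing Flow overlap.
Zumba 60 starts before Cardio Intro ends → Cardio Intro and Zumba 60 overlap.
Boxing Flow starts before Pilates Intro ends → Pilates Intro and Boxing Flow overlap.
Zumba 60 starts after Pilates Intro ends.
Zumba 60 starts exactly when Boxing Flow ends (back-to-back, no overlap).
Overlapping pairs: Boxing Flow & Cardio Intro, Boxing Flow & Pilates Intro, Cardio Intro & Kettlebell Flow, Cardio Intro & Pilates Intro, Cardio Intro & Zumba 60 — 5 in total.

5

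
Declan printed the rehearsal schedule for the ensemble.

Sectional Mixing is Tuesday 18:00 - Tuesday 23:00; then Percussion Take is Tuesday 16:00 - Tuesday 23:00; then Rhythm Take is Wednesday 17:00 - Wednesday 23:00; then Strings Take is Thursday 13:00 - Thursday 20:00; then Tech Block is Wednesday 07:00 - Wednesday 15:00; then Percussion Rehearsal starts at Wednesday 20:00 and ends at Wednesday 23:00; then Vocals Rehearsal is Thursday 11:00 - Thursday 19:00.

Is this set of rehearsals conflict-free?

No

Two intervals overlap when each starts before the other ends.
Sorted by start: Percussion Take, Sectional Mixing, Tech Block, Rhythm Take, Percussion Rehearsal, Vocals Rehearsal, Strings Take.
Sectional Mixing starts before Percussion Take ends → Percussion Take and Sectional Mixing overlap.
That's a conflict, so the schedule is not conflict-free.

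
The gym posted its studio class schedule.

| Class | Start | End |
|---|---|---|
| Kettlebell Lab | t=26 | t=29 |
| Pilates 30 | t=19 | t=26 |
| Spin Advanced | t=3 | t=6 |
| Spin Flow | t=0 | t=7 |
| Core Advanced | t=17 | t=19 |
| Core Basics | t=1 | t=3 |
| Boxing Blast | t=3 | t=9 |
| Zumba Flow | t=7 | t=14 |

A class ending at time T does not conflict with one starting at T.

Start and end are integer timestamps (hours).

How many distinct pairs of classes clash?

5

Sorted by start: Spin Flow, Core Basics, Boxing Blast, Spin Advanced, Zumba Flow, Core Advanced, Pilates 30, Kettlebell Lab.
Core Basics starts before Spin Flow ends → Spin Flow and Core Basics overlap.
Boxing Blast starts before Spin Flow ends → Spin Flow and Boxing Blast overlap.
Spin Advanced starts before Spin Flow ends → Spin Flow and Spin Advanced overlap.
Zumba Flow starts exactly when Spin Flow ends (back-to-back, no overlap); Spin Flow is clear from here.
Boxing Blast starts exactly when Core Basics ends (back-to-back, no overlap); Core Basics is clear from here.
Spin Advanced starts before Boxing Blast ends → Boxing Blast and Spin Advanced overlap.
Zumba Flow starts before Boxing Blast ends → Boxing Blast and Zumba Flow overlap.
Core Advanced starts after Boxing Blast ends; Boxing Blast is clear from here.
Zumba Flow starts after Spin Advanced ends; Spin Advanced is clear from here.
Core Advanced starts after Zumba Flow ends; Zumba Flow is clear from here.
Pilates 30 starts exactly when Core Advanced ends (back-to-back, no overlap); Core Advanced is clear from here.
Kettlebell Lab starts exactly when Pilates 30 ends (back-to-back, no overlap).
Overlapping pairs: Boxing Blast & Spin Advanced, Boxing Blast & Spin Flow, Boxing Blast & Zumba Flow, Core Basics & Spin Flow, Spin Advanced & Spin Flow — 5 in total.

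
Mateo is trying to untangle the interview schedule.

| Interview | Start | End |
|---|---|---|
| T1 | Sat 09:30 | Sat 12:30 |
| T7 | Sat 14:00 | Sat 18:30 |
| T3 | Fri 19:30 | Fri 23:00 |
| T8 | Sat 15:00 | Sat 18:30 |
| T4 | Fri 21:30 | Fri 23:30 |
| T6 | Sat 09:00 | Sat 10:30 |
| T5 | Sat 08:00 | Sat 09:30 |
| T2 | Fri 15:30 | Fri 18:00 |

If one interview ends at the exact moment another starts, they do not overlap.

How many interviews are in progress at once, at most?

2

Sort all start/end points and keep a running count:
Fri 15:30 start T2 → 1
Fri 18:00 end T2 → 0
Fri 19:30 start T3 → 1
Fri 21:30 start T4 → 2
Fri 23:00 end T3 → 1
Fri 23:30 end T4 → 0
Sat 08:00 start T5 → 1
Sat 09:00 start T6 → 2
Sat 09:30 end T5 → 1
Sat 09:30 start T1 → 2
Sat 10:30 end T6 → 1
Sat 12:30 end T1 → 0
Sat 14:00 start T7 → 1
Sat 15:00 start T8 → 2
Sat 18:30 end T7 → 1
Sat 18:30 end T8 → 0
Peak is 2, at Fri 21:30 (T3, T4).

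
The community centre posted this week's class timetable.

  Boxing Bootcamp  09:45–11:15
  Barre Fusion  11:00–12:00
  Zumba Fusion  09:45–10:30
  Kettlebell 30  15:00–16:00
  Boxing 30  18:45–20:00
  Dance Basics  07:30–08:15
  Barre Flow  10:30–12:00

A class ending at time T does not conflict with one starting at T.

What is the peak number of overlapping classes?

3

Walk through starts and ends in time order (an end at T is processed before a start at T):
07:30 start Dance Basics → 1
08:15 end Dance Basics → 0
09:45 start Boxing Bootcamp → 1
09:45 start Zumba Fusion → 2
10:30 end Zumba Fusion → 1
10:30 start Barre Flow → 2
11:00 start Barre Fusion → 3
11:15 end Boxing Bootcamp → 2
12:00 end Barre Flow → 1
12:00 end Barre Fusion → 0
15:00 start Kettlebell 30 → 1
16:00 end Kettlebell 30 → 0
18:45 start Boxing 30 → 1
20:00 end Boxing 30 → 0
Peak is 3, at 11:00 (Barre Flow, Barre Fusion, Boxing Bootcamp).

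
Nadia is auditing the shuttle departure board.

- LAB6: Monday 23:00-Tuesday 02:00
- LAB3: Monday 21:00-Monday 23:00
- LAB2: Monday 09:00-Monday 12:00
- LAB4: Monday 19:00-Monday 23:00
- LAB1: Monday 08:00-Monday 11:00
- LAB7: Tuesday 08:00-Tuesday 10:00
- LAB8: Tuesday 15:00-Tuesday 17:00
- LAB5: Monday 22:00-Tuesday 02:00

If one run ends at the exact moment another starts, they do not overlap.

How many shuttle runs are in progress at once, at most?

Sweep the timeline, counting +1 at each start and −1 at each end (ends before starts at a tie):
Monday 08:00 start LAB1 → 1
Monday 09:00 start LAB2 → 2
Monday 11:00 end LAB1 → 1
Monday 12:00 end LAB2 → 0
Monday 19:00 start LAB4 → 1
Monday 21:00 start LAB3 → 2
Monday 22:00 start LAB5 → 3
Monday 23:00 end LAB3 → 2
Monday 23:00 end LAB4 → 1
Monday 23:00 start LAB6 → 2
Tuesday 02:00 end LAB5 → 1
Tuesday 02:00 end LAB6 → 0
Tuesday 08:00 start LAB7 → 1
Tuesday 10:00 end LAB7 → 0
Tuesday 15:00 start LAB8 → 1
Tuesday 17:00 end LAB8 → 0
Peak is 3, at Monday 22:00 (LAB3, LAB4, LAB5).

3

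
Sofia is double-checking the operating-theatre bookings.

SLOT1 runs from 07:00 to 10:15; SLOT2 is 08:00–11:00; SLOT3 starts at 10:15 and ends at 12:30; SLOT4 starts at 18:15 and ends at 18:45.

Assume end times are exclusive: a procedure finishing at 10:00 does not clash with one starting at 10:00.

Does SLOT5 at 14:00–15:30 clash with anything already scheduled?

No — it doesn't clash with anything

SLOT1: ends 10:15 at or before SLOT5 starts 14:00 → clear.
SLOT2: ends 11:00 at or before SLOT5 starts 14:00 → clear.
SLOT3: ends 12:30 at or before SLOT5 starts 14:00 → clear.
SLOT4: starts 18:15 at or after SLOT5 ends 15:30 → clear.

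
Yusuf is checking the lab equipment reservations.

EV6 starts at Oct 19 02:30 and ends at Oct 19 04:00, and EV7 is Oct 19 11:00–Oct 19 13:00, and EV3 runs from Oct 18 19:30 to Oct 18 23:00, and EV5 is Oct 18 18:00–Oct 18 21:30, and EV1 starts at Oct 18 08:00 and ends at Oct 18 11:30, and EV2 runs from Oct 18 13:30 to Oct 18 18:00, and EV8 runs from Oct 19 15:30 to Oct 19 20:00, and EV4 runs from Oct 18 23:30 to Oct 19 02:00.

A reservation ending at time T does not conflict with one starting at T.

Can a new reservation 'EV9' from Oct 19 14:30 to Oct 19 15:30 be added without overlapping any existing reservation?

EV1: ends Oct 18 11:30 at or before EV9 starts Oct 19 14:30 → clear.
EV2: ends Oct 18 18:00 at or before EV9 starts Oct 19 14:30 → clear.
EV5: ends Oct 18 21:30 at or before EV9 starts Oct 19 14:30 → clear.
EV3: ends Oct 18 23:00 at or before EV9 starts Oct 19 14:30 → clear.
EV4: ends Oct 19 02:00 at or before EV9 starts Oct 19 14:30 → clear.
EV6: ends Oct 19 04:00 at or before EV9 starts Oct 19 14:30 → clear.
EV7: ends Oct 19 13:00 at or before EV9 starts Oct 19 14:30 → clear.
EV8: starts Oct 19 15:30 at or after EV9 ends Oct 19 15:30 → clear.

Yes — the slot is free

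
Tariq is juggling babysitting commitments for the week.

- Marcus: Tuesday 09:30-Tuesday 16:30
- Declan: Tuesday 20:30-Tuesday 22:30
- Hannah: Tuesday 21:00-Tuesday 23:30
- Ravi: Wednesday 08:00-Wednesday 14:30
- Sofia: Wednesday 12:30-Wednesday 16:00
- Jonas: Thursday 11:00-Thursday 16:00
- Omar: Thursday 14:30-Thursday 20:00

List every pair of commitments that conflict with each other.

Sorted by start: Marcus, Declan, Hannah, Ravi, Sofia, Jonas, Omar.
Declan starts after Marcus ends, so nothing later overlaps Marcus either.
Hannah starts before Declan ends → Declan and Hannah overlap.
Ravi starts after Declan ends, so nothing later overlaps Declan either.
Ravi starts after Hannah ends, so nothing later overlaps Hannah either.
Sofia starts before Ravi ends → Ravi and Sofia overlap.
Jonas starts after Ravi ends, so nothing later overlaps Ravi either.
Jonas starts after Sofia ends, so nothing later overlaps Sofia either.
Omar starts before Jonas ends → Jonas and Omar overlap.

Declan & Hannah, Jonas & Omar, Ravi & Sofia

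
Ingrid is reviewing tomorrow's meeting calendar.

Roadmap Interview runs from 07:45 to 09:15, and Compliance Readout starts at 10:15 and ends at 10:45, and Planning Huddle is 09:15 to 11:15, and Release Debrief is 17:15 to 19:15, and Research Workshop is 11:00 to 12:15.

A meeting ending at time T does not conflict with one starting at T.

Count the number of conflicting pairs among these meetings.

Sorted by start: Roadmap Interview, Planning Huddle, Compliance Readout, Research Workshop, Release Debrief.
Planning Huddle starts exactly when Roadmap Interview ends (back-to-back, no overlap); Roadmap Interview is clear from here.
Compliance Readout starts before Planning Huddle ends → Planning Huddle and Compliance Readout overlap.
Research Workshop starts before Planning Huddle ends → Planning Huddle and Research Workshop overlap.
Release Debrief starts after Planning Huddle ends.
Research Workshop starts after Compliance Readout ends; Compliance Readout is clear from here.
Release Debrief starts after Research Workshop ends.
Overlapping pairs: Compliance Readout & Planning Huddle, Planning Huddle & Research Workshop — 2 in total.

2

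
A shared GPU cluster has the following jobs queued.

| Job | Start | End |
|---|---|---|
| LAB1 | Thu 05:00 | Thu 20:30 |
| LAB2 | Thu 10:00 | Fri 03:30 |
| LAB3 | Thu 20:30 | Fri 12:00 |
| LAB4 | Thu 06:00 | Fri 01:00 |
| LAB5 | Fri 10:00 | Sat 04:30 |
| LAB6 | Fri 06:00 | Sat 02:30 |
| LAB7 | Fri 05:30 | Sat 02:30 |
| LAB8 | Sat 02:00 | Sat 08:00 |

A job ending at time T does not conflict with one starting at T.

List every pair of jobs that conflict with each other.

Two intervals overlap when each starts before the other ends.
Sorted by start: LAB1, LAB4, LAB2, LAB3, LAB7, LAB6, LAB5, LAB8.
LAB4 starts before LAB1 ends → LAB1 and LAB4 overlap.
LAB2 starts before LAB1 ends → LAB1 and LAB2 overlap.
LAB3 starts exactly when LAB1 ends (back-to-back, no overlap), so nothing later overlaps LAB1 either.
LAB2 starts before LAB4 ends → LAB4 and LAB2 overlap.
LAB3 starts before LAB4 ends → LAB4 and LAB3 overlap.
LAB7 starts after LAB4 ends, so nothing later overlaps LAB4 either.
LAB3 starts before LAB2 ends → LAB2 and LAB3 overlap.
LAB7 starts after LAB2 ends, so nothing later overlaps LAB2 either.
LAB7 starts before LAB3 ends → LAB3 and LAB7 overlap.
LAB6 starts before LAB3 ends → LAB3 and LAB6 overlap.
LAB5 starts before LAB3 ends → LAB3 and LAB5 overlap.
LAB8 starts after LAB3 ends.
LAB6 starts before LAB7 ends → LAB7 and LAB6 overlap.
LAB5 starts before LAB7 ends → LAB7 and LAB5 overlap.
LAB8 starts before LAB7 ends → LAB7 and LAB8 overlap.
LAB5 starts before LAB6 ends → LAB6 and LAB5 overlap.
LAB8 starts before LAB6 ends → LAB6 and LAB8 overlap.
LAB8 starts before LAB5 ends → LAB5 and LAB8 overlap.

LAB1 & LAB2, LAB1 & LAB4, LAB2 & LAB3, LAB2 & LAB4, LAB3 & LAB4, LAB3 & LAB5, LAB3 & LAB6, LAB3 & LAB7, LAB5 & LAB6, LAB5 & LAB7, LAB5 & LAB8, LAB6 & LAB7, LAB6 & LAB8, LAB7 & LAB8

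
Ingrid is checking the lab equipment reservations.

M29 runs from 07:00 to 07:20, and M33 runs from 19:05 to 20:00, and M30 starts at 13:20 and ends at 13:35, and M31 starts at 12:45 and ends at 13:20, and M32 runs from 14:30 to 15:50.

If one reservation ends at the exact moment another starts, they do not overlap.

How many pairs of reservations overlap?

Sorted by start: M29, M31, M30, M32, M33.
M31 starts after M29 ends, so M29 has no further overlaps.
M30 starts exactly when M31 ends (back-to-back, no overlap), so M31 has no further overlaps.
M32 starts after M30 ends, so M30 has no further overlaps.
M33 starts after M32 ends.
No pair overlaps.

0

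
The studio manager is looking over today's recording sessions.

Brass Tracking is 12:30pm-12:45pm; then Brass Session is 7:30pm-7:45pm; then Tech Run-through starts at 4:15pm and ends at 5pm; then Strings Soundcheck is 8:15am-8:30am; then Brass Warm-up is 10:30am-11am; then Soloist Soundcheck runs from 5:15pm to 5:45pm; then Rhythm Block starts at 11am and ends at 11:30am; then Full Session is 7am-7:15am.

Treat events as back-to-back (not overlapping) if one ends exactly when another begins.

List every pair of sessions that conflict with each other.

Two intervals overlap when each starts before the other ends.
Sorted by start: Full Session, Strings Soundcheck, Brass Warm-up, Rhythm Block, Brass Tracking, Tech Run-through, Soloist Soundcheck, Brass Session.
Strings Soundcheck starts after Full Session ends — done with Full Session.
Brass Warm-up starts after Strings Soundcheck ends — done with Strings Soundcheck.
Rhythm Block starts exactly when Brass Warm-up ends (back-to-back, no overlap) — done with Brass Warm-up.
Brass Tracking starts after Rhythm Block ends — done with Rhythm Block.
Tech Run-through starts after Brass Tracking ends — done with Brass Tracking.
Soloist Soundcheck starts after Tech Run-through ends — done with Tech Run-through.
Brass Session starts after Soloist Soundcheck ends.

no overlapping pairs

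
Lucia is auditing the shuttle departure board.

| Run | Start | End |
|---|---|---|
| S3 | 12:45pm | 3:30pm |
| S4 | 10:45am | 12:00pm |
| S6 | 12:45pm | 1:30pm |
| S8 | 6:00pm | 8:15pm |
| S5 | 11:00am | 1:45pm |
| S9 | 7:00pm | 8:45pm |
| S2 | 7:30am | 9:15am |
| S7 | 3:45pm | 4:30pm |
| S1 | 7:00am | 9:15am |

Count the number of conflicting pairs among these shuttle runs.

6

Two intervals overlap when each starts before the other ends.
Sorted by start: S1, S2, S4, S5, S3, S6, S7, S8, S9.
S2 starts before S1 ends → S1 and S2 overlap.
S4 starts after S1 ends, so nothing later overlaps S1 either.
S4 starts after S2 ends, so nothing later overlaps S2 either.
S5 starts before S4 ends → S4 and S5 overlap.
S3 starts after S4 ends, so nothing later overlaps S4 either.
S3 starts before S5 ends → S5 and S3 overlap.
S6 starts before S5 ends → S5 and S6 overlap.
S7 starts after S5 ends, so nothing later overlaps S5 either.
S6 starts before S3 ends → S3 and S6 overlap.
S7 starts after S3 ends, so nothing later overlaps S3 either.
S7 starts after S6 ends, so nothing later overlaps S6 either.
S8 starts after S7 ends, so nothing later overlaps S7 either.
S9 starts before S8 ends → S8 and S9 overlap.
Overlapping pairs: S1 & S2, S3 & S5, S3 & S6, S4 & S5, S5 & S6, S8 & S9 — 6 in total.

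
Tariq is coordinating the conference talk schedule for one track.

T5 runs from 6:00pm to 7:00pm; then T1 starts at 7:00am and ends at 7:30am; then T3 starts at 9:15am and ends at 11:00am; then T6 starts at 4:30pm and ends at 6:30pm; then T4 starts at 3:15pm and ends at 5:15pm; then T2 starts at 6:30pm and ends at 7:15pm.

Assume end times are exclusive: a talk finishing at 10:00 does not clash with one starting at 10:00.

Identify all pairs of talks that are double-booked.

T2 & T5, T4 & T6, T5 & T6

Sorted by start: T1, T3, T4, T6, T5, T2.
T3 starts after T1 ends, so T1 has no further overlaps.
T4 starts after T3 ends, so T3 has no further overlaps.
T6 starts before T4 ends → T4 and T6 overlap.
T5 starts after T4 ends, so T4 has no further overlaps.
T5 starts before T6 ends → T6 and T5 overlap.
T2 starts exactly when T6 ends (back-to-back, no overlap).
T2 starts before T5 ends → T5 and T2 overlap.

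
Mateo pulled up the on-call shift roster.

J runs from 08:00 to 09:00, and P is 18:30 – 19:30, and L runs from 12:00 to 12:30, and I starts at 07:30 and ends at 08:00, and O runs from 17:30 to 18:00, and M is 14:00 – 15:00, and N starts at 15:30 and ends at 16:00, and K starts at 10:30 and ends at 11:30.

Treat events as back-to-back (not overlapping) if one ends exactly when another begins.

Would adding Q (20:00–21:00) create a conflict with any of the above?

No — it doesn't clash with anything

I: ends 08:00 at or before Q starts 20:00 → clear.
J: ends 09:00 at or before Q starts 20:00 → clear.
K: ends 11:30 at or before Q starts 20:00 → clear.
L: ends 12:30 at or before Q starts 20:00 → clear.
M: ends 15:00 at or before Q starts 20:00 → clear.
N: ends 16:00 at or before Q starts 20:00 → clear.
O: ends 18:00 at or before Q starts 20:00 → clear.
P: ends 19:30 at or before Q starts 20:00 → clear.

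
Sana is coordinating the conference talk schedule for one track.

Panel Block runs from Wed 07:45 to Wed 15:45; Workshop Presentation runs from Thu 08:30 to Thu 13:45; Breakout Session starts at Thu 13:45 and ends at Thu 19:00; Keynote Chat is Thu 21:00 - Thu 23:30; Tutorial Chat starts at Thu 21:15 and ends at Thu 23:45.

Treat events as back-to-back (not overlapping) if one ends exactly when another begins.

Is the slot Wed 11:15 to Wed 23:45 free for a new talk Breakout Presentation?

No — it overlaps Panel Block

Panel Block: starts Wed 07:45 before Breakout Presentation ends Wed 23:45, and ends Wed 15:45 after Breakout Presentation starts Wed 11:15 → overlap.
Workshop Presentation: starts Thu 08:30 at or after Breakout Presentation ends Wed 23:45 → clear.
Breakout Session: starts Thu 13:45 at or after Breakout Presentation ends Wed 23:45 → clear.
Keynote Chat: starts Thu 21:00 at or after Breakout Presentation ends Wed 23:45 → clear.
Tutorial Chat: starts Thu 21:15 at or after Breakout Presentation ends Wed 23:45 → clear.
Breakout Presentation overlaps Panel Block.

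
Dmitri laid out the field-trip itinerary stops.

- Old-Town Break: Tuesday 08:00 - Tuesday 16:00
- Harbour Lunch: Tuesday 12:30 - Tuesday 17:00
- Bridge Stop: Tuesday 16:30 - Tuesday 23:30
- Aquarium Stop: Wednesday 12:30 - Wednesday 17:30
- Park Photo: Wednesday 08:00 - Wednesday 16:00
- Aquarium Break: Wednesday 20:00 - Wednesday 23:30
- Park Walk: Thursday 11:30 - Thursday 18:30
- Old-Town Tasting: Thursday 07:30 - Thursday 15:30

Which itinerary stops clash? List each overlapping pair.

Aquarium Stop & Park Photo, Bridge Stop & Harbour Lunch, Harbour Lunch & Old-Town Break, Old-Town Tasting & Park Walk

Two intervals overlap when each starts before the other ends.
Sorted by start: Old-Town Break, Harbour Lunch, Bridge Stop, Park Photo, Aquarium Stop, Aquarium Break, Old-Town Tasting, Park Walk.
Harbour Lunch starts before Old-Town Break ends → Old-Town Break and Harbour Lunch overlap.
Bridge Stop starts after Old-Town Break ends, so nothing later overlaps Old-Town Break either.
Bridge Stop starts before Harbour Lunch ends → Harbour Lunch and Bridge Stop overlap.
Park Photo starts after Harbour Lunch ends, so nothing later overlaps Harbour Lunch either.
Park Photo starts after Bridge Stop ends, so nothing later overlaps Bridge Stop either.
Aquarium Stop starts before Park Photo ends → Park Photo and Aquarium Stop overlap.
Aquarium Break starts after Park Photo ends, so nothing later overlaps Park Photo either.
Aquarium Break starts after Aquarium Stop ends, so nothing later overlaps Aquarium Stop either.
Old-Town Tasting starts after Aquarium Break ends, so nothing later overlaps Aquarium Break either.
Park Walk starts before Old-Town Tasting ends → Old-Town Tasting and Park Walk overlap.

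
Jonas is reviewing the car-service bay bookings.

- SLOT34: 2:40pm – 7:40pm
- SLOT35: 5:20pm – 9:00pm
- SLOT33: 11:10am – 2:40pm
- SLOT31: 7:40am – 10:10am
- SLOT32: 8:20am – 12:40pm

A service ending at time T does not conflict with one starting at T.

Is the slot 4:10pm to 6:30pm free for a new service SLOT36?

No — it overlaps SLOT34, SLOT35

SLOT31: ends 10:10am at or before SLOT36 starts 4:10pm → clear.
SLOT32: ends 12:40pm at or before SLOT36 starts 4:10pm → clear.
SLOT33: ends 2:40pm at or before SLOT36 starts 4:10pm → clear.
SLOT34: starts 2:40pm before SLOT36 ends 6:30pm, and ends 7:40pm after SLOT36 starts 4:10pm → overlap.
SLOT35: starts 5:20pm before SLOT36 ends 6:30pm, and ends 9:00pm after SLOT36 starts 4:10pm → overlap.
SLOT36 overlaps SLOT34, SLOT35.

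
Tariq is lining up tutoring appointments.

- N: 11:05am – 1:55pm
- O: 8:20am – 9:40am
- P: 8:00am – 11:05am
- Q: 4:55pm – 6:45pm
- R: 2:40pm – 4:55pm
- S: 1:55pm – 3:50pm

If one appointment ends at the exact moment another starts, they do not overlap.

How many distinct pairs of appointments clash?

2

Check each pair: they overlap iff neither finishes before the other starts.
Sorted by start: P, O, N, S, R, Q.
O starts before P ends → P and O overlap.
N starts exactly when P ends (back-to-back, no overlap) — done with P.
N starts after O ends — done with O.
S starts exactly when N ends (back-to-back, no overlap) — done with N.
R starts before S ends → S and R overlap.
Q starts after S ends.
Q starts exactly when R ends (back-to-back, no overlap).
Overlapping pairs: O & P, R & S — 2 in total.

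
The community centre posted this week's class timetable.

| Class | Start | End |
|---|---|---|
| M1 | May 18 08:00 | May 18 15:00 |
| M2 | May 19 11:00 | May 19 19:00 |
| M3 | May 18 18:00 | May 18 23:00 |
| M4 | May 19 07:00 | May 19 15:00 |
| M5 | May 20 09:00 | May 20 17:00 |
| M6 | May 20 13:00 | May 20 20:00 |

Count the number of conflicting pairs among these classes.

Sorted by start: M1, M3, M4, M2, M5, M6.
M3 starts after M1 ends; M1 is clear from here.
M4 starts after M3 ends; M3 is clear from here.
M2 starts before M4 ends → M4 and M2 overlap.
M5 starts after M4 ends; M4 is clear from here.
M5 starts after M2 ends; M2 is clear from here.
M6 starts before M5 ends → M5 and M6 overlap.
Overlapping pairs: M2 & M4, M5 & M6 — 2 in total.

2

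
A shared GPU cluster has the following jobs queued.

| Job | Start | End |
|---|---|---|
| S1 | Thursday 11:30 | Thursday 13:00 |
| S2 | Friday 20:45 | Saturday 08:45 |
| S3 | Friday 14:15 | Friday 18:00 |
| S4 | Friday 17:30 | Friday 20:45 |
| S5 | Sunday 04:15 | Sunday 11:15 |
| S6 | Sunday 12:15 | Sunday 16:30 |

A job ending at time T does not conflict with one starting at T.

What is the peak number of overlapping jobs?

Sort all start/end points and keep a running count:
Thursday 11:30 start S1 → 1
Thursday 13:00 end S1 → 0
Friday 14:15 start S3 → 1
Friday 17:30 start S4 → 2
Friday 18:00 end S3 → 1
Friday 20:45 end S4 → 0
Friday 20:45 start S2 → 1
Saturday 08:45 end S2 → 0
Sunday 04:15 start S5 → 1
Sunday 11:15 end S5 → 0
Sunday 12:15 start S6 → 1
Sunday 16:30 end S6 → 0
Peak is 2, at Friday 17:30 (S3, S4).

2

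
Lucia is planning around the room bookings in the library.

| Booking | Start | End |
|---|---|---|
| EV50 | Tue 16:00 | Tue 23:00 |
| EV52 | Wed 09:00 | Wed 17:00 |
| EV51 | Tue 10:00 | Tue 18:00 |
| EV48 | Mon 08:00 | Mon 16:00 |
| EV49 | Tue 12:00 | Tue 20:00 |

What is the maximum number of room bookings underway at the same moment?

Sort all start/end points and keep a running count:
Mon 08:00 start EV48 → 1
Mon 16:00 end EV48 → 0
Tue 10:00 start EV51 → 1
Tue 12:00 start EV49 → 2
Tue 16:00 start EV50 → 3
Tue 18:00 end EV51 → 2
Tue 20:00 end EV49 → 1
Tue 23:00 end EV50 → 0
Wed 09:00 start EV52 → 1
Wed 17:00 end EV52 → 0
Peak is 3, at Tue 16:00 (EV49, EV50, EV51).

3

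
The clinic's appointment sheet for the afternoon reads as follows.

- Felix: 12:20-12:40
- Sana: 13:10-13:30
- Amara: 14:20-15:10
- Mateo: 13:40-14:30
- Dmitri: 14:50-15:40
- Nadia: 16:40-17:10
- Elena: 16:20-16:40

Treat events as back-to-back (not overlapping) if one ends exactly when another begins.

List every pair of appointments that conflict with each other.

Check each pair: they overlap iff neither finishes before the other starts.
Sorted by start: Felix, Sana, Mateo, Amara, Dmitri, Elena, Nadia.
Sana starts after Felix ends, so nothing later overlaps Felix either.
Mateo starts after Sana ends, so nothing later overlaps Sana either.
Amara starts before Mateo ends → Mateo and Amara overlap.
Dmitri starts after Mateo ends, so nothing later overlaps Mateo either.
Dmitri starts before Amara ends → Amara and Dmitri overlap.
Elena starts after Amara ends, so nothing later overlaps Amara either.
Elena starts after Dmitri ends, so nothing later overlaps Dmitri either.
Nadia starts exactly when Elena ends (back-to-back, no overlap).

Amara & Dmitri, Amara & Mateo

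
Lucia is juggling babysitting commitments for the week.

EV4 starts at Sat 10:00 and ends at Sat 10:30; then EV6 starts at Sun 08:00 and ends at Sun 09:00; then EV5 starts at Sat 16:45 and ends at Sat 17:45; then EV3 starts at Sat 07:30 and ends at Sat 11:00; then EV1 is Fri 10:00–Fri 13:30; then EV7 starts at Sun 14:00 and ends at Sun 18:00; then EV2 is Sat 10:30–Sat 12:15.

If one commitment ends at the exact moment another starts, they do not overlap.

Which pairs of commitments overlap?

Sorted by start: EV1, EV3, EV4, EV2, EV5, EV6, EV7.
EV3 starts after EV1 ends — done with EV1.
EV4 starts before EV3 ends → EV3 and EV4 overlap.
EV2 starts before EV3 ends → EV3 and EV2 overlap.
EV5 starts after EV3 ends — done with EV3.
EV2 starts exactly when EV4 ends (back-to-back, no overlap) — done with EV4.
EV5 starts after EV2 ends — done with EV2.
EV6 starts after EV5 ends — done with EV5.
EV7 starts after EV6 ends.

EV2 & EV3, EV3 & EV4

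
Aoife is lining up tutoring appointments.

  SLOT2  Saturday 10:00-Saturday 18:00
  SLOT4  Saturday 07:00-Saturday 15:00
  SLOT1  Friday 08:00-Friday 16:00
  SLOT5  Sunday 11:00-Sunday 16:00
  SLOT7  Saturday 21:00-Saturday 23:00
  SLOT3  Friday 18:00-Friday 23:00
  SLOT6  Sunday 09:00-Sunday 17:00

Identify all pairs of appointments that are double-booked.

SLOT2 & SLOT4, SLOT5 & SLOT6

Sorted by start: SLOT1, SLOT3, SLOT4, SLOT2, SLOT7, SLOT6, SLOT5.
SLOT3 starts after SLOT1 ends — done with SLOT1.
SLOT4 starts after SLOT3 ends — done with SLOT3.
SLOT2 starts before SLOT4 ends → SLOT4 and SLOT2 overlap.
SLOT7 starts after SLOT4 ends — done with SLOT4.
SLOT7 starts after SLOT2 ends — done with SLOT2.
SLOT6 starts after SLOT7 ends — done with SLOT7.
SLOT5 starts before SLOT6 ends → SLOT6 and SLOT5 overlap.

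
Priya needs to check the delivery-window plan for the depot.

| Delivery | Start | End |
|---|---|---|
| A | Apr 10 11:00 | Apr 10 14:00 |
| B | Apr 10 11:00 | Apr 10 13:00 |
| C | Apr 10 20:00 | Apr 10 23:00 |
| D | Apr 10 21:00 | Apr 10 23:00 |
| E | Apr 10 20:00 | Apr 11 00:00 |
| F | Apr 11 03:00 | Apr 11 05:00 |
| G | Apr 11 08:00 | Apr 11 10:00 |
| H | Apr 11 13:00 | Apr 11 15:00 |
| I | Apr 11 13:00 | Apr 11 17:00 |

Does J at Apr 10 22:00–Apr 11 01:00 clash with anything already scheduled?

Yes — it overlaps C, D, E

A: ends Apr 10 14:00 at or before J starts Apr 10 22:00 → clear.
B: ends Apr 10 13:00 at or before J starts Apr 10 22:00 → clear.
C: starts Apr 10 20:00 before J ends Apr 11 01:00, and ends Apr 10 23:00 after J starts Apr 10 22:00 → overlap.
E: starts Apr 10 20:00 before J ends Apr 11 01:00, and ends Apr 11 00:00 after J starts Apr 10 22:00 → overlap.
D: starts Apr 10 21:00 before J ends Apr 11 01:00, and ends Apr 10 23:00 after J starts Apr 10 22:00 → overlap.
F: starts Apr 11 03:00 at or after J ends Apr 11 01:00 → clear.
G: starts Apr 11 08:00 at or after J ends Apr 11 01:00 → clear.
H: starts Apr 11 13:00 at or after J ends Apr 11 01:00 → clear.
I: starts Apr 11 13:00 at or after J ends Apr 11 01:00 → clear.
J overlaps C, D, E.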